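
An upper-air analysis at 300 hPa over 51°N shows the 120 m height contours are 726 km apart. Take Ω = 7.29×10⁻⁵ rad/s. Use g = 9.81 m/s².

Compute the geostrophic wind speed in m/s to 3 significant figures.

Coriolis parameter at 51°N:
f = 2Ω sin φ = 2 × 7.29×10⁻⁵ × sin 51° = 1.13×10⁻⁴ s⁻¹
Height gradient: |∂Z/∂n| = 120 m / 726000 m = 1.65×10⁻⁴
On a pressure surface, geostrophic balance gives V_g = (g/f)|∂Z/∂n|:
V_g = 9.81 × 1.65×10⁻⁴ / 1.13×10⁻⁴ = 14.3 m/s

14.3 m/s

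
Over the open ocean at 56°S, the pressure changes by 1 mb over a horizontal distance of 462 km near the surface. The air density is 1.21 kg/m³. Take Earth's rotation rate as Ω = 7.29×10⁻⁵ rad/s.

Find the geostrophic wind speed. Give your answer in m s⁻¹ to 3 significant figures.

1.48 m s⁻¹

Coriolis parameter at 56°S:
f = 2Ω sin φ = 2 × 7.29×10⁻⁵ × sin 56° = 1.21×10⁻⁴ s⁻¹
Pressure gradient: |∂P/∂n| = 100 Pa / 462000 m = 2.16×10⁻⁴ Pa/m
Geostrophic balance (pressure-gradient force = Coriolis force):
V_g = (1/(fρ)) |∂P/∂n| = 2.16×10⁻⁴ / (1.21×10⁻⁴ × 1.21) = 1.48 m/s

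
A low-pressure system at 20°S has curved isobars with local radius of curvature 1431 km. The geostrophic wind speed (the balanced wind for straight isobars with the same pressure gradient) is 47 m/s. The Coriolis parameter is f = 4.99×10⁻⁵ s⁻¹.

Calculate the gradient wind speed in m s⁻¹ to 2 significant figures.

Around a low, centrifugal force acts outward with Coriolis, so pressure-gradient force balances both:
(1/ρ)|∂P/∂n| = fV + V²/R  →  V² + fR·V − fR·V_g = 0
With fR = 4.99×10⁻⁵ × 1431×10³ m = 71.4 m/s:
V = [−fR + √((fR)² + 4 fR V_g)]/2 = [−71.4 + √(71.4² + 4×71.4×47)]/2 = 32.3 m/s
Subgeostrophic (V < V_g = 47 m/s), as expected around a low.

32 m s⁻¹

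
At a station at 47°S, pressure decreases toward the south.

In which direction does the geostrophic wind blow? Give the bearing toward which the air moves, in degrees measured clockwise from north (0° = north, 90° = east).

The pressure-gradient force points toward the south (bearing 180°).
Geostrophic balance: in the Southern Hemisphere the Coriolis force deflects motion to the left, so the geostrophic wind blows 90° to the left of the pressure-gradient force (low pressure on the right).
Rotating 180° by 90° counterclockwise gives 090° — the wind blows toward the east.

090°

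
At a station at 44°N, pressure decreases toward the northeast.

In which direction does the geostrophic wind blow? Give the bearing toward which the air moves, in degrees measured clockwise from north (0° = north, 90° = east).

135°

The pressure-gradient force points toward the northeast (bearing 045°).
Geostrophic balance: in the Northern Hemisphere the Coriolis force deflects motion to the right, so the geostrophic wind blows 90° to the right of the pressure-gradient force (low pressure on the left).
Rotating 045° by 90° clockwise gives 135° — the wind blows toward the southeast.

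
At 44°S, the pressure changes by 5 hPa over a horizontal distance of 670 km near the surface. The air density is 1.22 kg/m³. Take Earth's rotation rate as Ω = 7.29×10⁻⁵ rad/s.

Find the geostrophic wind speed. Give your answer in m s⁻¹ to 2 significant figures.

Coriolis parameter at 44°S:
f = 2Ω sin φ = 2 × 7.29×10⁻⁵ × sin 44° = 1.01×10⁻⁴ s⁻¹
Pressure gradient: |∂P/∂n| = 500 Pa / 670000 m = 7.46×10⁻⁴ Pa/m
Geostrophic balance (pressure-gradient force = Coriolis force):
V_g = (1/(fρ)) |∂P/∂n| = 7.46×10⁻⁴ / (1.01×10⁻⁴ × 1.22) = 6.04 m/s

6.0 m s⁻¹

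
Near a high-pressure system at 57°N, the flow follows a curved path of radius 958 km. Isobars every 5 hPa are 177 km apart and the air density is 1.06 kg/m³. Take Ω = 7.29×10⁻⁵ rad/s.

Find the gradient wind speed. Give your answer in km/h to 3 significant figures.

104 km/h

Coriolis parameter at 57°N:
f = 2Ω sin φ = 2 × 7.29×10⁻⁵ × sin 57° = 1.22×10⁻⁴ s⁻¹
Pressure gradient: |∂P/∂n| = 500 Pa / 177000 m = 2.82×10⁻³ Pa/m
Geostrophic speed: V_g = |∂P/∂n|/(fρ) = 2.82×10⁻³/(1.22×10⁻⁴ × 1.06) = 21.8 m/s
Around a high, pressure-gradient force acts outward with centrifugal, so Coriolis balances both:
fV = (1/ρ)|∂P/∂n| + V²/R  →  V² − fR·V + fR·V_g = 0
With fR = 1.22×10⁻⁴ × 958×10³ m = 117 m/s:
V = [fR − √((fR)² − 4 fR V_g)]/2 = [117 − √(117² − 4×117×21.8)]/2 = 28.9 m/s
Supergeostrophic (V > V_g = 21.8 m/s), as expected around a high.
Converting: 28.9 m/s × 3.6 = 104 km/h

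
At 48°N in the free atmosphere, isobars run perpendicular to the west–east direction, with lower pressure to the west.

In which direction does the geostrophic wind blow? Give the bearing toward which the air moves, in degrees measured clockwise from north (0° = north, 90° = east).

The pressure-gradient force points toward the west (bearing 270°).
Geostrophic balance: in the Northern Hemisphere the Coriolis force deflects motion to the right, so the geostrophic wind blows 90° to the right of the pressure-gradient force (low pressure on the left).
Rotating 270° by 90° clockwise gives 000° — the wind blows toward the north.

000°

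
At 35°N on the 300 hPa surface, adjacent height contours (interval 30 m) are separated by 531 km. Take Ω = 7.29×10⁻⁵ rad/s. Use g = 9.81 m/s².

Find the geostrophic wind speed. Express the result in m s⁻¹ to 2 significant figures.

6.6 m s⁻¹

Coriolis parameter at 35°N:
f = 2Ω sin φ = 2 × 7.29×10⁻⁵ × sin 35° = 8.36×10⁻⁵ s⁻¹
Height gradient: |∂Z/∂n| = 30 m / 531000 m = 5.65×10⁻⁵
On a pressure surface, geostrophic balance gives V_g = (g/f)|∂Z/∂n|:
V_g = 9.81 × 5.65×10⁻⁵ / 8.36×10⁻⁵ = 6.63 m/s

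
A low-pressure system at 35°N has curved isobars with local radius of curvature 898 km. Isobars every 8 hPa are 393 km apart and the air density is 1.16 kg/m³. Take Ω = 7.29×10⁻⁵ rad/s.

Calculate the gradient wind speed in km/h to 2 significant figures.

62 km/h

Coriolis parameter at 35°N:
f = 2Ω sin φ = 2 × 7.29×10⁻⁵ × sin 35° = 8.36×10⁻⁵ s⁻¹
Pressure gradient: |∂P/∂n| = 800 Pa / 393000 m = 2.04×10⁻³ Pa/m
Geostrophic speed: V_g = |∂P/∂n|/(fρ) = 2.04×10⁻³/(8.36×10⁻⁵ × 1.16) = 21.0 m/s
Around a low, centrifugal force acts outward with Coriolis, so pressure-gradient force balances both:
(1/ρ)|∂P/∂n| = fV + V²/R  →  V² + fR·V − fR·V_g = 0
With fR = 8.36×10⁻⁵ × 898×10³ m = 75.1 m/s:
V = [−fR + √((fR)² + 4 fR V_g)]/2 = [−75.1 + √(75.1² + 4×75.1×21)]/2 = 17.1 m/s
Subgeostrophic (V < V_g = 21 m/s), as expected around a low.
Converting: 17.1 m/s × 3.6 = 62 km/h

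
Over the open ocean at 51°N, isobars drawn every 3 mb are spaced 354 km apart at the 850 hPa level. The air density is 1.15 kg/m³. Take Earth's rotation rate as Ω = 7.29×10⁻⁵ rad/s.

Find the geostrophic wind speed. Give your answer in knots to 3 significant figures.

12.6 knots

Coriolis parameter at 51°N:
f = 2Ω sin φ = 2 × 7.29×10⁻⁵ × sin 51° = 1.13×10⁻⁴ s⁻¹
Pressure gradient: |∂P/∂n| = 300 Pa / 354000 m = 8.47×10⁻⁴ Pa/m
Geostrophic balance (pressure-gradient force = Coriolis force):
V_g = (1/(fρ)) |∂P/∂n| = 8.47×10⁻⁴ / (1.13×10⁻⁴ × 1.15) = 6.50 m/s
Converting: 6.50 m/s × 1.944 = 12.6 knots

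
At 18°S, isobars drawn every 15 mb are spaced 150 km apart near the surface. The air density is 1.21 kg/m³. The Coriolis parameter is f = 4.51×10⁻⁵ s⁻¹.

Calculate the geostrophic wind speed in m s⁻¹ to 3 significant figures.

183 m s⁻¹

Pressure gradient: |∂P/∂n| = 1500 Pa / 150000 m = 1.00×10⁻² Pa/m
Geostrophic balance (pressure-gradient force = Coriolis force):
V_g = (1/(fρ)) |∂P/∂n| = 1.00×10⁻² / (4.51×10⁻⁵ × 1.21) = 183 m/s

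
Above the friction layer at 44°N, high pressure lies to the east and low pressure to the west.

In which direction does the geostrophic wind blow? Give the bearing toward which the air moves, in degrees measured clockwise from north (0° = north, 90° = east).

The pressure-gradient force points toward the west (bearing 270°).
Geostrophic balance: in the Northern Hemisphere the Coriolis force deflects motion to the right, so the geostrophic wind blows 90° to the right of the pressure-gradient force (low pressure on the left).
Rotating 270° by 90° clockwise gives 000° — the wind blows toward the north.

000°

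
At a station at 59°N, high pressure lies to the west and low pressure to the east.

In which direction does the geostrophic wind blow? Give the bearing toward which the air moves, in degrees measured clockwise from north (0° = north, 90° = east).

The pressure-gradient force points toward the east (bearing 090°).
Geostrophic balance: in the Northern Hemisphere the Coriolis force deflects motion to the right, so the geostrophic wind blows 90° to the right of the pressure-gradient force (low pressure on the left).
Rotating 090° by 90° clockwise gives 180° — the wind blows toward the south.

180°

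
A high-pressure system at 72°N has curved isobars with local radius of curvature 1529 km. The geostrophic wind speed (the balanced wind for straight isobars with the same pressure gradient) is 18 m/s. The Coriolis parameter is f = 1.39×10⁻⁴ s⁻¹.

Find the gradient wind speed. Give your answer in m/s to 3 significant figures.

Around a high, pressure-gradient force acts outward with centrifugal, so Coriolis balances both:
fV = (1/ρ)|∂P/∂n| + V²/R  →  V² − fR·V + fR·V_g = 0
With fR = 1.39×10⁻⁴ × 1529×10³ m = 213 m/s:
V = [fR − √((fR)² − 4 fR V_g)]/2 = [213 − √(213² − 4×213×18)]/2 = 19.9 m/s
Supergeostrophic (V > V_g = 18 m/s), as expected around a high.

19.9 m/s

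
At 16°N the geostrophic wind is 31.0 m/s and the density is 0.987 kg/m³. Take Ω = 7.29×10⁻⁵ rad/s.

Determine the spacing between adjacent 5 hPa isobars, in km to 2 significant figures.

Coriolis parameter at 16°N:
f = 2Ω sin φ = 2 × 7.29×10⁻⁵ × sin 16° = 4.02×10⁻⁵ s⁻¹
Geostrophic balance rearranged: |∂P/∂n| = f ρ V_g
|∂P/∂n| = 4.02×10⁻⁵ × 0.987 × 31.0 = 1.23×10⁻³ Pa/m
Isobar spacing: Δn = ΔP/|∂P/∂n| = 500 Pa / 1.23×10⁻³ Pa/m = 406626 m ≈ 410 km

410 km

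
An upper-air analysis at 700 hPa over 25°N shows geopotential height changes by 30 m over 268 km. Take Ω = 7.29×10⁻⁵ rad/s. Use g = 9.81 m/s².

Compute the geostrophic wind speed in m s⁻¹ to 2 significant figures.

18 m s⁻¹

Coriolis parameter at 25°N:
f = 2Ω sin φ = 2 × 7.29×10⁻⁵ × sin 25° = 6.16×10⁻⁵ s⁻¹
Height gradient: |∂Z/∂n| = 30 m / 268000 m = 1.12×10⁻⁴
On a pressure surface, geostrophic balance gives V_g = (g/f)|∂Z/∂n|:
V_g = 9.81 × 1.12×10⁻⁴ / 6.16×10⁻⁵ = 17.8 m/s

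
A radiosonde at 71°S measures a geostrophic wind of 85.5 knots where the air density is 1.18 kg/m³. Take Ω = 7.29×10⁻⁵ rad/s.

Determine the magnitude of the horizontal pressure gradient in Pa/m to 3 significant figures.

7.16×10⁻³ Pa/m

Coriolis parameter at 71°S:
f = 2Ω sin φ = 2 × 7.29×10⁻⁵ × sin 71° = 1.38×10⁻⁴ s⁻¹
Wind speed in SI: 85.5 knots = 44.0 m/s
Geostrophic balance rearranged: |∂P/∂n| = f ρ V_g
|∂P/∂n| = 1.38×10⁻⁴ × 1.18 × 44.0 = 7.16×10⁻³ Pa/m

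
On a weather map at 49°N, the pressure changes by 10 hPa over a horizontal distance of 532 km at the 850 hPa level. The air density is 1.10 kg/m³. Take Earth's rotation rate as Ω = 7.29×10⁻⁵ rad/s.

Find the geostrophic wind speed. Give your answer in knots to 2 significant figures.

30 knots

Coriolis parameter at 49°N:
f = 2Ω sin φ = 2 × 7.29×10⁻⁵ × sin 49° = 1.10×10⁻⁴ s⁻¹
Pressure gradient: |∂P/∂n| = 1000 Pa / 532000 m = 1.88×10⁻³ Pa/m
Geostrophic balance (pressure-gradient force = Coriolis force):
V_g = (1/(fρ)) |∂P/∂n| = 1.88×10⁻³ / (1.10×10⁻⁴ × 1.10) = 15.5 m/s
Converting: 15.5 m/s × 1.944 = 30 knots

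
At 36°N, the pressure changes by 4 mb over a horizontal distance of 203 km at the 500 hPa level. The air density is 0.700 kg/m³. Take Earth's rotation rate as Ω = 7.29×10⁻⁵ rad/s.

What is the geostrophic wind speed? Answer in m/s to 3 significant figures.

Coriolis parameter at 36°N:
f = 2Ω sin φ = 2 × 7.29×10⁻⁵ × sin 36° = 8.57×10⁻⁵ s⁻¹
Pressure gradient: |∂P/∂n| = 400 Pa / 203000 m = 1.97×10⁻³ Pa/m
Geostrophic balance (pressure-gradient force = Coriolis force):
V_g = (1/(fρ)) |∂P/∂n| = 1.97×10⁻³ / (8.57×10⁻⁵ × 0.700) = 32.8 m/s

32.8 m/s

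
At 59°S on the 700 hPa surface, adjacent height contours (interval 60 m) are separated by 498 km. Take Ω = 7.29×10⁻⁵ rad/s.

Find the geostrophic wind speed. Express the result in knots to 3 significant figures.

18.4 knots

Coriolis parameter at 59°S:
f = 2Ω sin φ = 2 × 7.29×10⁻⁵ × sin 59° = 1.25×10⁻⁴ s⁻¹
Height gradient: |∂Z/∂n| = 60 m / 498000 m = 1.20×10⁻⁴
On a pressure surface, geostrophic balance gives V_g = (g/f)|∂Z/∂n|:
V_g = 9.81 × 1.20×10⁻⁴ / 1.25×10⁻⁴ = 9.46 m/s
Converting: 9.46 m/s × 1.944 = 18.4 knots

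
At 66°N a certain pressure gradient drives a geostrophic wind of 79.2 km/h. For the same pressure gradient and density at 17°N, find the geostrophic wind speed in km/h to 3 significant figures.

247 km/h

With the same pressure gradient and density, V_g ∝ 1/f ∝ 1/sin φ.
V₂ = V₁ · sin φ₁ / sin φ₂ = 79.2 × sin 66° / sin 17°
V₂ = 79.2 × 0.9135/0.2924 = 247 km/h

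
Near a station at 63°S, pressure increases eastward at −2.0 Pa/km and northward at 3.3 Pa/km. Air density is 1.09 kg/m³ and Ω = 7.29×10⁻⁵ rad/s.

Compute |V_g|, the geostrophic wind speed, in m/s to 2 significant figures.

27 m/s

Coriolis parameter at 63°S:
f = 2Ω sin φ = 2 × 7.29×10⁻⁵ × sin 63° = 1.30×10⁻⁴ s⁻¹
In the Southern Hemisphere f is negative: f = −1.30×10⁻⁴ s⁻¹.
Component geostrophic relations (x east, y north):
u_g = −(1/(fρ)) ∂P/∂y,  v_g = (1/(fρ)) ∂P/∂x
u_g = −(3.3×10⁻³)/(−1.30×10⁻⁴ × 1.09) = 23.3 m/s;  v_g = (−2.0×10⁻³)/(−1.30×10⁻⁴ × 1.09) = 14.1 m/s
|V_g| = √(u_g² + v_g²) = 27.3 m/s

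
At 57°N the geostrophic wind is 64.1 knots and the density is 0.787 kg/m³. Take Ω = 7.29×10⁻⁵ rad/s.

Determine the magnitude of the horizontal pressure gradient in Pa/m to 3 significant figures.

Coriolis parameter at 57°N:
f = 2Ω sin φ = 2 × 7.29×10⁻⁵ × sin 57° = 1.22×10⁻⁴ s⁻¹
Wind speed in SI: 64.1 knots = 33.0 m/s
Geostrophic balance rearranged: |∂P/∂n| = f ρ V_g
|∂P/∂n| = 1.22×10⁻⁴ × 0.787 × 33.0 = 3.17×10⁻³ Pa/m

3.17×10⁻³ Pa/m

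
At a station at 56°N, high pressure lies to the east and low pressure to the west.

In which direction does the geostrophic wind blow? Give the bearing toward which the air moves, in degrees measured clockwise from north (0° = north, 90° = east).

The pressure-gradient force points toward the west (bearing 270°).
Geostrophic balance: in the Northern Hemisphere the Coriolis force deflects motion to the right, so the geostrophic wind blows 90° to the right of the pressure-gradient force (low pressure on the left).
Rotating 270° by 90° clockwise gives 000° — the wind blows toward the north.

000°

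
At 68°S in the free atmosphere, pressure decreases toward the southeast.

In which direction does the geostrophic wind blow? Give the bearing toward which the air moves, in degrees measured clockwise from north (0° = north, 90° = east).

045°

The pressure-gradient force points toward the southeast (bearing 135°).
Geostrophic balance: in the Southern Hemisphere the Coriolis force deflects motion to the left, so the geostrophic wind blows 90° to the left of the pressure-gradient force (low pressure on the right).
Rotating 135° by 90° counterclockwise gives 045° — the wind blows toward the northeast.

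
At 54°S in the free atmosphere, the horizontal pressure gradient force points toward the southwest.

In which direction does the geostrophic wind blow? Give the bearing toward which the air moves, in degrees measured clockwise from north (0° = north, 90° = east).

The pressure-gradient force points toward the southwest (bearing 225°).
Geostrophic balance: in the Southern Hemisphere the Coriolis force deflects motion to the left, so the geostrophic wind blows 90° to the left of the pressure-gradient force (low pressure on the right).
Rotating 225° by 90° counterclockwise gives 135° — the wind blows toward the southeast.

135°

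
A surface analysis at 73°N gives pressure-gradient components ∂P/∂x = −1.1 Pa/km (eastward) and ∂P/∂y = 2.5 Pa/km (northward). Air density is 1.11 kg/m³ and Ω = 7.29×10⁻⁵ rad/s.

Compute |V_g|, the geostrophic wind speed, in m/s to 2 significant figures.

Coriolis parameter at 73°N:
f = 2Ω sin φ = 2 × 7.29×10⁻⁵ × sin 73° = 1.39×10⁻⁴ s⁻¹
Component geostrophic relations (x east, y north):
u_g = −(1/(fρ)) ∂P/∂y,  v_g = (1/(fρ)) ∂P/∂x
u_g = −(2.5×10⁻³)/(1.39×10⁻⁴ × 1.11) = −16.2 m/s;  v_g = (−1.1×10⁻³)/(1.39×10⁻⁴ × 1.11) = −7.11 m/s
|V_g| = √(u_g² + v_g²) = 17.6 m/s

18 m/s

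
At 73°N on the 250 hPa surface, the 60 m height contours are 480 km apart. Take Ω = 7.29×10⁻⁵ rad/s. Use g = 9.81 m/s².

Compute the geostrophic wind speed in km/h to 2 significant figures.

32 km/h

Coriolis parameter at 73°N:
f = 2Ω sin φ = 2 × 7.29×10⁻⁵ × sin 73° = 1.39×10⁻⁴ s⁻¹
Height gradient: |∂Z/∂n| = 60 m / 480000 m = 1.25×10⁻⁴
On a pressure surface, geostrophic balance gives V_g = (g/f)|∂Z/∂n|:
V_g = 9.81 × 1.25×10⁻⁴ / 1.39×10⁻⁴ = 8.79 m/s
Converting: 8.79 m/s × 3.6 = 32 km/h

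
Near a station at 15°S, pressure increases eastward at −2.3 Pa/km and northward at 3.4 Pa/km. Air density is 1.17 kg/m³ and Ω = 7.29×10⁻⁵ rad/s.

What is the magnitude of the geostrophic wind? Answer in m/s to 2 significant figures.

93 m/s

Coriolis parameter at 15°S:
f = 2Ω sin φ = 2 × 7.29×10⁻⁵ × sin 15° = 3.77×10⁻⁵ s⁻¹
In the Southern Hemisphere f is negative: f = −3.77×10⁻⁵ s⁻¹.
Component geostrophic relations (x east, y north):
u_g = −(1/(fρ)) ∂P/∂y,  v_g = (1/(fρ)) ∂P/∂x
u_g = −(3.4×10⁻³)/(−3.77×10⁻⁵ × 1.17) = 77.0 m/s;  v_g = (−2.3×10⁻³)/(−3.77×10⁻⁵ × 1.17) = 52.1 m/s
|V_g| = √(u_g² + v_g²) = 93.0 m/s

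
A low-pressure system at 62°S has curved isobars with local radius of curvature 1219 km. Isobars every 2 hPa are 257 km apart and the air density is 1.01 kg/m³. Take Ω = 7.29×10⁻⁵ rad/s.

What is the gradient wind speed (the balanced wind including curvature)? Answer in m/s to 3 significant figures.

Coriolis parameter at 62°S:
f = 2Ω sin φ = 2 × 7.29×10⁻⁵ × sin 62° = 1.29×10⁻⁴ s⁻¹
Pressure gradient: |∂P/∂n| = 200 Pa / 257000 m = 7.78×10⁻⁴ Pa/m
Geostrophic speed: V_g = |∂P/∂n|/(fρ) = 7.78×10⁻⁴/(1.29×10⁻⁴ × 1.01) = 5.99 m/s
Around a low, centrifugal force acts outward with Coriolis, so pressure-gradient force balances both:
(1/ρ)|∂P/∂n| = fV + V²/R  →  V² + fR·V − fR·V_g = 0
With fR = 1.29×10⁻⁴ × 1219×10³ m = 157 m/s:
V = [−fR + √((fR)² + 4 fR V_g)]/2 = [−157 + √(157² + 4×157×5.99)]/2 = 5.77 m/s
Subgeostrophic (V < V_g = 5.99 m/s), as expected around a low.

5.77 m/s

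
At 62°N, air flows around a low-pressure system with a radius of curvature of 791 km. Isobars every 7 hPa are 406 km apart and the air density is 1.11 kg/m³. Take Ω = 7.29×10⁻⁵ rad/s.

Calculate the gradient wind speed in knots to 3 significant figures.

21.2 knots

Coriolis parameter at 62°N:
f = 2Ω sin φ = 2 × 7.29×10⁻⁵ × sin 62° = 1.29×10⁻⁴ s⁻¹
Pressure gradient: |∂P/∂n| = 700 Pa / 406000 m = 1.72×10⁻³ Pa/m
Geostrophic speed: V_g = |∂P/∂n|/(fρ) = 1.72×10⁻³/(1.29×10⁻⁴ × 1.11) = 12.1 m/s
Around a low, centrifugal force acts outward with Coriolis, so pressure-gradient force balances both:
(1/ρ)|∂P/∂n| = fV + V²/R  →  V² + fR·V − fR·V_g = 0
With fR = 1.29×10⁻⁴ × 791×10³ m = 102 m/s:
V = [−fR + √((fR)² + 4 fR V_g)]/2 = [−102 + √(102² + 4×102×12.1)]/2 = 10.9 m/s
Subgeostrophic (V < V_g = 12.1 m/s), as expected around a low.
Converting: 10.9 m/s × 1.944 = 21.2 knots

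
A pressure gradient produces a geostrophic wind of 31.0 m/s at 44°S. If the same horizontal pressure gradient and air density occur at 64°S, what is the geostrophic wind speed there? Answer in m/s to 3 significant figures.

With the same pressure gradient and density, V_g ∝ 1/f ∝ 1/sin φ.
V₂ = V₁ · sin φ₁ / sin φ₂ = 31.0 × sin 44° / sin 64°
V₂ = 31.0 × 0.6947/0.8988 = 24.0 m/s

24.0 m/s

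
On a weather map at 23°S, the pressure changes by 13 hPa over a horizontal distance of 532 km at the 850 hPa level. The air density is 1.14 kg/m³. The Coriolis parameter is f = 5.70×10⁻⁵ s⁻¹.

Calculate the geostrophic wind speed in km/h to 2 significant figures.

Pressure gradient: |∂P/∂n| = 1300 Pa / 532000 m = 2.44×10⁻³ Pa/m
Geostrophic balance (pressure-gradient force = Coriolis force):
V_g = (1/(fρ)) |∂P/∂n| = 2.44×10⁻³ / (5.70×10⁻⁵ × 1.14) = 37.6 m/s
Converting: 37.6 m/s × 3.6 = 140 km/h

140 km/h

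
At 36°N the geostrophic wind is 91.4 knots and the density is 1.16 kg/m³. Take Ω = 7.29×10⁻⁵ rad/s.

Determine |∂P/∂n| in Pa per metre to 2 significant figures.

Coriolis parameter at 36°N:
f = 2Ω sin φ = 2 × 7.29×10⁻⁵ × sin 36° = 8.57×10⁻⁵ s⁻¹
Wind speed in SI: 91.4 knots = 47.0 m/s
Geostrophic balance rearranged: |∂P/∂n| = f ρ V_g
|∂P/∂n| = 8.57×10⁻⁵ × 1.16 × 47.0 = 4.67×10⁻³ Pa/m

4.7×10⁻³ Pa/m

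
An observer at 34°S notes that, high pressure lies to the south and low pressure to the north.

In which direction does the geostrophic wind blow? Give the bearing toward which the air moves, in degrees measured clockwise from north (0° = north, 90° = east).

The pressure-gradient force points toward the north (bearing 000°).
Geostrophic balance: in the Southern Hemisphere the Coriolis force deflects motion to the left, so the geostrophic wind blows 90° to the left of the pressure-gradient force (low pressure on the right).
Rotating 000° by 90° counterclockwise gives 270° — the wind blows toward the west.

270°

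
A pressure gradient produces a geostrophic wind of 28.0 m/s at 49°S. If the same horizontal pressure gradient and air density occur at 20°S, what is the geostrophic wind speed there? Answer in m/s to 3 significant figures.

With the same pressure gradient and density, V_g ∝ 1/f ∝ 1/sin φ.
V₂ = V₁ · sin φ₁ / sin φ₂ = 28.0 × sin 49° / sin 20°
V₂ = 28.0 × 0.7547/0.3420 = 61.8 m/s

61.8 m/s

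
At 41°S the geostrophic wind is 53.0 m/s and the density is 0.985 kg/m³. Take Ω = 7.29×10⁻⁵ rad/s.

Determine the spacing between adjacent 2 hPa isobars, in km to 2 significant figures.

Coriolis parameter at 41°S:
f = 2Ω sin φ = 2 × 7.29×10⁻⁵ × sin 41° = 9.57×10⁻⁵ s⁻¹
Geostrophic balance rearranged: |∂P/∂n| = f ρ V_g
|∂P/∂n| = 9.57×10⁻⁵ × 0.985 × 53.0 = 4.99×10⁻³ Pa/m
Isobar spacing: Δn = ΔP/|∂P/∂n| = 200 Pa / 4.99×10⁻³ Pa/m = 40051 m ≈ 40 km

40 km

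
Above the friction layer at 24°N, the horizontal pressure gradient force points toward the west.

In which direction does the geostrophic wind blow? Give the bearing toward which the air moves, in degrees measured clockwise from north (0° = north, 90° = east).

The pressure-gradient force points toward the west (bearing 270°).
Geostrophic balance: in the Northern Hemisphere the Coriolis force deflects motion to the right, so the geostrophic wind blows 90° to the right of the pressure-gradient force (low pressure on the left).
Rotating 270° by 90° clockwise gives 000° — the wind blows toward the north.

000°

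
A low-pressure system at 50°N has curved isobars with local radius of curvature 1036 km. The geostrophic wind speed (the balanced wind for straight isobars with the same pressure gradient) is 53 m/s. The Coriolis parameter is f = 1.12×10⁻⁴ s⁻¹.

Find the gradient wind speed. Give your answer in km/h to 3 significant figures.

Around a low, centrifugal force acts outward with Coriolis, so pressure-gradient force balances both:
(1/ρ)|∂P/∂n| = fV + V²/R  →  V² + fR·V − fR·V_g = 0
With fR = 1.12×10⁻⁴ × 1036×10³ m = 116 m/s:
V = [−fR + √((fR)² + 4 fR V_g)]/2 = [−116 + √(116² + 4×116×53)]/2 = 39.5 m/s
Subgeostrophic (V < V_g = 53 m/s), as expected around a low.
Converting: 39.5 m/s × 3.6 = 142 km/h

142 km/h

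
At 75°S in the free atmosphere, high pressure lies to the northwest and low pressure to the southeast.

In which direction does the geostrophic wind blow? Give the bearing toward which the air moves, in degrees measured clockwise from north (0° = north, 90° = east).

The pressure-gradient force points toward the southeast (bearing 135°).
Geostrophic balance: in the Southern Hemisphere the Coriolis force deflects motion to the left, so the geostrophic wind blows 90° to the left of the pressure-gradient force (low pressure on the right).
Rotating 135° by 90° counterclockwise gives 045° — the wind blows toward the northeast.

045°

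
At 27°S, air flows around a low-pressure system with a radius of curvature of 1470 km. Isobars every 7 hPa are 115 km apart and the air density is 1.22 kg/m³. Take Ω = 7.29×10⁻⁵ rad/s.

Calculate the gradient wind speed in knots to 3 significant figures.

96.9 knots

Coriolis parameter at 27°S:
f = 2Ω sin φ = 2 × 7.29×10⁻⁵ × sin 27° = 6.62×10⁻⁵ s⁻¹
Pressure gradient: |∂P/∂n| = 700 Pa / 115000 m = 6.09×10⁻³ Pa/m
Geostrophic speed: V_g = |∂P/∂n|/(fρ) = 6.09×10⁻³/(6.62×10⁻⁵ × 1.22) = 75.4 m/s
Around a low, centrifugal force acts outward with Coriolis, so pressure-gradient force balances both:
(1/ρ)|∂P/∂n| = fV + V²/R  →  V² + fR·V − fR·V_g = 0
With fR = 6.62×10⁻⁵ × 1470×10³ m = 97.3 m/s:
V = [−fR + √((fR)² + 4 fR V_g)]/2 = [−97.3 + √(97.3² + 4×97.3×75.4)]/2 = 49.8 m/s
Subgeostrophic (V < V_g = 75.4 m/s), as expected around a low.
Converting: 49.8 m/s × 1.944 = 96.9 knots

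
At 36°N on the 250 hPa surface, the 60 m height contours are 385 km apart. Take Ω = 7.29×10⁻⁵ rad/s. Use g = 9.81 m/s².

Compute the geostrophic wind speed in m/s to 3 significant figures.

Coriolis parameter at 36°N:
f = 2Ω sin φ = 2 × 7.29×10⁻⁵ × sin 36° = 8.57×10⁻⁵ s⁻¹
Height gradient: |∂Z/∂n| = 60 m / 385000 m = 1.56×10⁻⁴
On a pressure surface, geostrophic balance gives V_g = (g/f)|∂Z/∂n|:
V_g = 9.81 × 1.56×10⁻⁴ / 8.57×10⁻⁵ = 17.8 m/s

17.8 m/s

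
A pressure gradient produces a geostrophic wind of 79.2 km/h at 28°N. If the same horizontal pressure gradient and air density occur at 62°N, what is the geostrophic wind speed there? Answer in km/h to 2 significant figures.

42 km/h

With the same pressure gradient and density, V_g ∝ 1/f ∝ 1/sin φ.
V₂ = V₁ · sin φ₁ / sin φ₂ = 79.2 × sin 28° / sin 62°
V₂ = 79.2 × 0.4695/0.8829 = 42 km/h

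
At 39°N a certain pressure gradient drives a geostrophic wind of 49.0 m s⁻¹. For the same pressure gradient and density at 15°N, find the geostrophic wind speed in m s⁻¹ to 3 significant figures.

119 m s⁻¹

With the same pressure gradient and density, V_g ∝ 1/f ∝ 1/sin φ.
V₂ = V₁ · sin φ₁ / sin φ₂ = 49.0 × sin 39° / sin 15°
V₂ = 49.0 × 0.6293/0.2588 = 119 m s⁻¹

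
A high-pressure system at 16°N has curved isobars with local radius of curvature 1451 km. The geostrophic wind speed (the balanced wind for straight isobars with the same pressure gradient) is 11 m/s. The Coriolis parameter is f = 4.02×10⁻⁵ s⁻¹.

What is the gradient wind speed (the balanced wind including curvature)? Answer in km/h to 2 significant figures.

Around a high, pressure-gradient force acts outward with centrifugal, so Coriolis balances both:
fV = (1/ρ)|∂P/∂n| + V²/R  →  V² − fR·V + fR·V_g = 0
With fR = 4.02×10⁻⁵ × 1451×10³ m = 58.3 m/s:
V = [fR − √((fR)² − 4 fR V_g)]/2 = [58.3 − √(58.3² − 4×58.3×11)]/2 = 14.7 m/s
Supergeostrophic (V > V_g = 11 m/s), as expected around a high.
Converting: 14.7 m/s × 3.6 = 53 km/h

53 km/h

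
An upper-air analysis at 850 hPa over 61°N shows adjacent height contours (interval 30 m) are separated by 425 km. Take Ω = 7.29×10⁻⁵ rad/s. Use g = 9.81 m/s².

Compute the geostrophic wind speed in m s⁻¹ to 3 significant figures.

5.43 m s⁻¹

Coriolis parameter at 61°N:
f = 2Ω sin φ = 2 × 7.29×10⁻⁵ × sin 61° = 1.28×10⁻⁴ s⁻¹
Height gradient: |∂Z/∂n| = 30 m / 425000 m = 7.06×10⁻⁵
On a pressure surface, geostrophic balance gives V_g = (g/f)|∂Z/∂n|:
V_g = 9.81 × 7.06×10⁻⁵ / 1.28×10⁻⁴ = 5.43 m/s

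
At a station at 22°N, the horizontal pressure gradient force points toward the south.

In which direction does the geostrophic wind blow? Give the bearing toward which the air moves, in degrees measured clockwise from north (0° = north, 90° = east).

270°

The pressure-gradient force points toward the south (bearing 180°).
Geostrophic balance: in the Northern Hemisphere the Coriolis force deflects motion to the right, so the geostrophic wind blows 90° to the right of the pressure-gradient force (low pressure on the left).
Rotating 180° by 90° clockwise gives 270° — the wind blows toward the west.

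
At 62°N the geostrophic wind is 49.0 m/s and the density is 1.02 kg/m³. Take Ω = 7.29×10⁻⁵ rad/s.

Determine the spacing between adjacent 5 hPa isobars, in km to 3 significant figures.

Coriolis parameter at 62°N:
f = 2Ω sin φ = 2 × 7.29×10⁻⁵ × sin 62° = 1.29×10⁻⁴ s⁻¹
Geostrophic balance rearranged: |∂P/∂n| = f ρ V_g
|∂P/∂n| = 1.29×10⁻⁴ × 1.02 × 49.0 = 6.43×10⁻³ Pa/m
Isobar spacing: Δn = ΔP/|∂P/∂n| = 500 Pa / 6.43×10⁻³ Pa/m = 77711 m ≈ 77.7 km

77.7 km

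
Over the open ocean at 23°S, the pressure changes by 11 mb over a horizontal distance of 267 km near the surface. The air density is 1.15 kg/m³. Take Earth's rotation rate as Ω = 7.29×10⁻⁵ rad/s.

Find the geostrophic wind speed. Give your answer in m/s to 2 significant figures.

63 m/s

Coriolis parameter at 23°S:
f = 2Ω sin φ = 2 × 7.29×10⁻⁵ × sin 23° = 5.70×10⁻⁵ s⁻¹
Pressure gradient: |∂P/∂n| = 1100 Pa / 267000 m = 4.12×10⁻³ Pa/m
Geostrophic balance (pressure-gradient force = Coriolis force):
V_g = (1/(fρ)) |∂P/∂n| = 4.12×10⁻³ / (5.70×10⁻⁵ × 1.15) = 62.9 m/s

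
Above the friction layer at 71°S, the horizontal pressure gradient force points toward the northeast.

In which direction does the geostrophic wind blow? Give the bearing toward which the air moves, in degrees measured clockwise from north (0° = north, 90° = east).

The pressure-gradient force points toward the northeast (bearing 045°).
Geostrophic balance: in the Southern Hemisphere the Coriolis force deflects motion to the left, so the geostrophic wind blows 90° to the left of the pressure-gradient force (low pressure on the right).
Rotating 045° by 90° counterclockwise gives 315° — the wind blows toward the northwest.

315°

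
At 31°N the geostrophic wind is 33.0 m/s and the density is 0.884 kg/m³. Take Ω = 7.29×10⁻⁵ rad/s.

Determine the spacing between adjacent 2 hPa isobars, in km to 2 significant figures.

Coriolis parameter at 31°N:
f = 2Ω sin φ = 2 × 7.29×10⁻⁵ × sin 31° = 7.51×10⁻⁵ s⁻¹
Geostrophic balance rearranged: |∂P/∂n| = f ρ V_g
|∂P/∂n| = 7.51×10⁻⁵ × 0.884 × 33.0 = 2.19×10⁻³ Pa/m
Isobar spacing: Δn = ΔP/|∂P/∂n| = 200 Pa / 2.19×10⁻³ Pa/m = 91299 m ≈ 91 km

91 km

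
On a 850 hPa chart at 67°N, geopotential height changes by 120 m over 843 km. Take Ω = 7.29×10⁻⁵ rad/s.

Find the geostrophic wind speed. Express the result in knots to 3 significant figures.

20.2 knots

Coriolis parameter at 67°N:
f = 2Ω sin φ = 2 × 7.29×10⁻⁵ × sin 67° = 1.34×10⁻⁴ s⁻¹
Height gradient: |∂Z/∂n| = 120 m / 843000 m = 1.42×10⁻⁴
On a pressure surface, geostrophic balance gives V_g = (g/f)|∂Z/∂n|:
V_g = 9.81 × 1.42×10⁻⁴ / 1.34×10⁻⁴ = 10.4 m/s
Converting: 10.4 m/s × 1.944 = 20.2 knots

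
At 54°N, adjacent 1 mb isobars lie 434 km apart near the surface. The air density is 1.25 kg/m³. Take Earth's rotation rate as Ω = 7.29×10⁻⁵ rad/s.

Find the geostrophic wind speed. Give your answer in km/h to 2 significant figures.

Coriolis parameter at 54°N:
f = 2Ω sin φ = 2 × 7.29×10⁻⁵ × sin 54° = 1.18×10⁻⁴ s⁻¹
Pressure gradient: |∂P/∂n| = 100 Pa / 434000 m = 2.30×10⁻⁴ Pa/m
Geostrophic balance (pressure-gradient force = Coriolis force):
V_g = (1/(fρ)) |∂P/∂n| = 2.30×10⁻⁴ / (1.18×10⁻⁴ × 1.25) = 1.56 m/s
Converting: 1.56 m/s × 3.6 = 5.6 km/h

5.6 km/h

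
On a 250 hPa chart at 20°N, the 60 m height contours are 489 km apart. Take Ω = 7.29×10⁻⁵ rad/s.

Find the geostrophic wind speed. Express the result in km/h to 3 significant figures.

86.9 km/h

Coriolis parameter at 20°N:
f = 2Ω sin φ = 2 × 7.29×10⁻⁵ × sin 20° = 4.99×10⁻⁵ s⁻¹
Height gradient: |∂Z/∂n| = 60 m / 489000 m = 1.23×10⁻⁴
On a pressure surface, geostrophic balance gives V_g = (g/f)|∂Z/∂n|:
V_g = 9.81 × 1.23×10⁻⁴ / 4.99×10⁻⁵ = 24.1 m/s
Converting: 24.1 m/s × 3.6 = 86.9 km/h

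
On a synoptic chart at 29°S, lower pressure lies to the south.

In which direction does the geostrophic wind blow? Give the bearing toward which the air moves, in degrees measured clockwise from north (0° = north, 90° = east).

090°

The pressure-gradient force points toward the south (bearing 180°).
Geostrophic balance: in the Southern Hemisphere the Coriolis force deflects motion to the left, so the geostrophic wind blows 90° to the left of the pressure-gradient force (low pressure on the right).
Rotating 180° by 90° counterclockwise gives 090° — the wind blows toward the east.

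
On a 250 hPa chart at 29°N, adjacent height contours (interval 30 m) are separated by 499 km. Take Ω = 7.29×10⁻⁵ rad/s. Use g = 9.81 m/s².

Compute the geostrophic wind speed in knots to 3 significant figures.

Coriolis parameter at 29°N:
f = 2Ω sin φ = 2 × 7.29×10⁻⁵ × sin 29° = 7.07×10⁻⁵ s⁻¹
Height gradient: |∂Z/∂n| = 30 m / 499000 m = 6.01×10⁻⁵
On a pressure surface, geostrophic balance gives V_g = (g/f)|∂Z/∂n|:
V_g = 9.81 × 6.01×10⁻⁵ / 7.07×10⁻⁵ = 8.34 m/s
Converting: 8.34 m/s × 1.944 = 16.2 knots

16.2 knots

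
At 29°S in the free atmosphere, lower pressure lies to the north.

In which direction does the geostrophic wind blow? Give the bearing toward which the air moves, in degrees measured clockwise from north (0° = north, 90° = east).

The pressure-gradient force points toward the north (bearing 000°).
Geostrophic balance: in the Southern Hemisphere the Coriolis force deflects motion to the left, so the geostrophic wind blows 90° to the left of the pressure-gradient force (low pressure on the right).
Rotating 000° by 90° counterclockwise gives 270° — the wind blows toward the west.

270°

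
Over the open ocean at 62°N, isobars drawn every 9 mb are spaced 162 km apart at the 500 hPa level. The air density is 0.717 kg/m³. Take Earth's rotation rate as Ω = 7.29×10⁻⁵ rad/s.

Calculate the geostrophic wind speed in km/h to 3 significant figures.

217 km/h

Coriolis parameter at 62°N:
f = 2Ω sin φ = 2 × 7.29×10⁻⁵ × sin 62° = 1.29×10⁻⁴ s⁻¹
Pressure gradient: |∂P/∂n| = 900 Pa / 162000 m = 5.56×10⁻³ Pa/m
Geostrophic balance (pressure-gradient force = Coriolis force):
V_g = (1/(fρ)) |∂P/∂n| = 5.56×10⁻³ / (1.29×10⁻⁴ × 0.717) = 60.2 m/s
Converting: 60.2 m/s × 3.6 = 217 km/h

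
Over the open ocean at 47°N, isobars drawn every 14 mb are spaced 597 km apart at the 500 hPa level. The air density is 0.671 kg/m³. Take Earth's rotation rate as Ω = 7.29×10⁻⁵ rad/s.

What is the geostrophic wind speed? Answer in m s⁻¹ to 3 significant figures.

32.8 m s⁻¹

Coriolis parameter at 47°N:
f = 2Ω sin φ = 2 × 7.29×10⁻⁵ × sin 47° = 1.07×10⁻⁴ s⁻¹
Pressure gradient: |∂P/∂n| = 1400 Pa / 597000 m = 2.35×10⁻³ Pa/m
Geostrophic balance (pressure-gradient force = Coriolis force):
V_g = (1/(fρ)) |∂P/∂n| = 2.35×10⁻³ / (1.07×10⁻⁴ × 0.671) = 32.8 m/s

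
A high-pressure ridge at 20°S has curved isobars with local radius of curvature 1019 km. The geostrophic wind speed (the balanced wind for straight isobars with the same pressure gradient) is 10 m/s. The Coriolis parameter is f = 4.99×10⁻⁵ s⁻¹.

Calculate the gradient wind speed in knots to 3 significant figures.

Around a high, pressure-gradient force acts outward with centrifugal, so Coriolis balances both:
fV = (1/ρ)|∂P/∂n| + V²/R  →  V² − fR·V + fR·V_g = 0
With fR = 4.99×10⁻⁵ × 1019×10³ m = 50.8 m/s:
V = [fR − √((fR)² − 4 fR V_g)]/2 = [50.8 − √(50.8² − 4×50.8×10)]/2 = 13.7 m/s
Supergeostrophic (V > V_g = 10 m/s), as expected around a high.
Converting: 13.7 m/s × 1.944 = 26.6 knots

26.6 knots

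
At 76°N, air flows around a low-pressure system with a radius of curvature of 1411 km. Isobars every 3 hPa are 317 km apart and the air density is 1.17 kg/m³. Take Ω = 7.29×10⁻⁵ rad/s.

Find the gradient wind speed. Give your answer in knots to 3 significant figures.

10.8 knots

Coriolis parameter at 76°N:
f = 2Ω sin φ = 2 × 7.29×10⁻⁵ × sin 76° = 1.41×10⁻⁴ s⁻¹
Pressure gradient: |∂P/∂n| = 300 Pa / 317000 m = 9.46×10⁻⁴ Pa/m
Geostrophic speed: V_g = |∂P/∂n|/(fρ) = 9.46×10⁻⁴/(1.41×10⁻⁴ × 1.17) = 5.72 m/s
Around a low, centrifugal force acts outward with Coriolis, so pressure-gradient force balances both:
(1/ρ)|∂P/∂n| = fV + V²/R  →  V² + fR·V − fR·V_g = 0
With fR = 1.41×10⁻⁴ × 1411×10³ m = 200 m/s:
V = [−fR + √((fR)² + 4 fR V_g)]/2 = [−200 + √(200² + 4×200×5.72)]/2 = 5.56 m/s
Subgeostrophic (V < V_g = 5.72 m/s), as expected around a low.
Converting: 5.56 m/s × 1.944 = 10.8 knots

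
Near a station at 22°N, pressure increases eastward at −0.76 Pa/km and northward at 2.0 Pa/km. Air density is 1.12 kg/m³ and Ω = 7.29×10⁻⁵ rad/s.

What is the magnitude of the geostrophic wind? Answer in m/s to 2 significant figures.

Coriolis parameter at 22°N:
f = 2Ω sin φ = 2 × 7.29×10⁻⁵ × sin 22° = 5.46×10⁻⁵ s⁻¹
Component geostrophic relations (x east, y north):
u_g = −(1/(fρ)) ∂P/∂y,  v_g = (1/(fρ)) ∂P/∂x
u_g = −(2.0×10⁻³)/(5.46×10⁻⁵ × 1.12) = −32.7 m/s;  v_g = (−0.76×10⁻³)/(5.46×10⁻⁵ × 1.12) = −12.4 m/s
|V_g| = √(u_g² + v_g²) = 35.0 m/s

35 m/s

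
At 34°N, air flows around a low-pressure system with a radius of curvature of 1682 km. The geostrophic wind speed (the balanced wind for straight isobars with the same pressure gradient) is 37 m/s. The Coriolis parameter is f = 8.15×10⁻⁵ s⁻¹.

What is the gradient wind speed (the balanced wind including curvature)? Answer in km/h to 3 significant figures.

109 km/h

Around a low, centrifugal force acts outward with Coriolis, so pressure-gradient force balances both:
(1/ρ)|∂P/∂n| = fV + V²/R  →  V² + fR·V − fR·V_g = 0
With fR = 8.15×10⁻⁵ × 1682×10³ m = 137 m/s:
V = [−fR + √((fR)² + 4 fR V_g)]/2 = [−137 + √(137² + 4×137×37)]/2 = 30.3 m/s
Subgeostrophic (V < V_g = 37 m/s), as expected around a low.
Converting: 30.3 m/s × 3.6 = 109 km/h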